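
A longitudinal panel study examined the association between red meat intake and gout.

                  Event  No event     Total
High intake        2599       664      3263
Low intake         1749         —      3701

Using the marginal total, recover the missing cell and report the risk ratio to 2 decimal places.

1.69

The missing cell is in the unexposed row: 3701 − 1749 = 1952.
So a = 2599, b = 664, c = 1749, d = 1952.
RR = [a/(a+b)] / [c/(c+d)] = (2599/3263) / (1749/3701) = 0.79651/0.47257 = 1.68546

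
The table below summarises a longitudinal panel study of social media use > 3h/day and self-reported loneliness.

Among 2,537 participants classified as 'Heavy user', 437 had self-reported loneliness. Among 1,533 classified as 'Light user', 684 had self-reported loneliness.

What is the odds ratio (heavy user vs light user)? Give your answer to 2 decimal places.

From the description: a = 437, b = 2100, c = 684, d = 849.
OR = (a·d)/(b·c) = (437 × 849) / (2100 × 684) = 371013 / 1436400 = 0.25829
Exposure is associated with lower odds of self-reported loneliness (OR = 0.26 < 1).

0.26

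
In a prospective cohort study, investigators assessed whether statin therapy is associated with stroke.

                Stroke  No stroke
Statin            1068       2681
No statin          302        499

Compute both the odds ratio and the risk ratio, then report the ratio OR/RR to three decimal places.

Cells: a = 1068, b = 2681, c = 302, d = 499.
OR = (1068·499)/(2681·302) = 532932/809662 = 0.65822
Risk in exposed = 1068/3749 = 0.28488; risk in unexposed = 302/801 = 0.37703; RR = 0.75558
OR/RR = 0.65822 / 0.75558 = 0.87114
The outcome is not rare, so the OR lies further from 1 than the RR.

0.871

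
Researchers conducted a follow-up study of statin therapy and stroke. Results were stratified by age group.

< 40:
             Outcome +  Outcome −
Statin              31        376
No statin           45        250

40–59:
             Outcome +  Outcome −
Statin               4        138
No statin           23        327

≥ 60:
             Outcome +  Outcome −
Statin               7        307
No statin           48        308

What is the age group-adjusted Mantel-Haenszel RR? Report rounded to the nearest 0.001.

0.355

RR_MH = Σ(aᵢ·n₀ᵢ/nᵢ) / Σ(cᵢ·n₁ᵢ/nᵢ), with n₁ᵢ = aᵢ+bᵢ (exposed), n₀ᵢ = cᵢ+dᵢ (unexposed), nᵢ = n₁ᵢ+n₀ᵢ.
Stratum 1 (< 40): n₁ = 407, n₀ = 295, n = 702; a·n₀/n = 31·295/702 = 13.0271; c·n₁/n = 45·407/702 = 26.0897
Stratum 2 (40–59): n₁ = 142, n₀ = 350, n = 492; a·n₀/n = 4·350/492 = 2.8455; c·n₁/n = 23·142/492 = 6.6382
Stratum 3 (≥ 60): n₁ = 314, n₀ = 356, n = 670; a·n₀/n = 7·356/670 = 3.7194; c·n₁/n = 48·314/670 = 22.4955
RR_MH = (13.0271 + 2.8455 + 3.7194) / (26.0897 + 6.6382 + 22.4955) = 19.5920 / 55.2235 = 0.35478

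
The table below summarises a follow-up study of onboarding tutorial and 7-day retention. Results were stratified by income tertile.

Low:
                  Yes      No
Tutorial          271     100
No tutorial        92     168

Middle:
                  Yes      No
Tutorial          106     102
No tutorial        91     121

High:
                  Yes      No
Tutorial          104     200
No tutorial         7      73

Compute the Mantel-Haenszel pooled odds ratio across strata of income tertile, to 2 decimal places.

3.04

OR_MH = Σ(aᵢdᵢ/nᵢ) / Σ(bᵢcᵢ/nᵢ), where nᵢ is the stratum total.
Stratum 1 (Low): n = 631; a·d/n = 271·168/631 = 72.1521; b·c/n = 100·92/631 = 14.5800
Stratum 2 (Middle): n = 420; a·d/n = 106·121/420 = 30.5381; b·c/n = 102·91/420 = 22.1000
Stratum 3 (High): n = 384; a·d/n = 104·73/384 = 19.7708; b·c/n = 200·7/384 = 3.6458
OR_MH = (72.1521 + 30.5381 + 19.7708) / (14.5800 + 22.1000 + 3.6458) = 122.4611 / 40.3259 = 3.03679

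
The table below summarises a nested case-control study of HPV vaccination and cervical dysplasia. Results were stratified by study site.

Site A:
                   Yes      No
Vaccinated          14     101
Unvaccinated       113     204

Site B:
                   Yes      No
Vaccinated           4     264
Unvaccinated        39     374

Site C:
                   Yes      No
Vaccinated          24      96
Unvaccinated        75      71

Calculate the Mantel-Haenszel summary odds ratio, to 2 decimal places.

OR_MH = Σ(aᵢdᵢ/nᵢ) / Σ(bᵢcᵢ/nᵢ), where nᵢ is the stratum total.
Stratum 1 (Site A): n = 432; a·d/n = 14·204/432 = 6.6111; b·c/n = 101·113/432 = 26.4190
Stratum 2 (Site B): n = 681; a·d/n = 4·374/681 = 2.1968; b·c/n = 264·39/681 = 15.1189
Stratum 3 (Site C): n = 266; a·d/n = 24·71/266 = 6.4060; b·c/n = 96·75/266 = 27.0677
OR_MH = (6.6111 + 2.1968 + 6.4060) / (26.4190 + 15.1189 + 27.0677) = 15.2139 / 68.6056 = 0.22176

0.22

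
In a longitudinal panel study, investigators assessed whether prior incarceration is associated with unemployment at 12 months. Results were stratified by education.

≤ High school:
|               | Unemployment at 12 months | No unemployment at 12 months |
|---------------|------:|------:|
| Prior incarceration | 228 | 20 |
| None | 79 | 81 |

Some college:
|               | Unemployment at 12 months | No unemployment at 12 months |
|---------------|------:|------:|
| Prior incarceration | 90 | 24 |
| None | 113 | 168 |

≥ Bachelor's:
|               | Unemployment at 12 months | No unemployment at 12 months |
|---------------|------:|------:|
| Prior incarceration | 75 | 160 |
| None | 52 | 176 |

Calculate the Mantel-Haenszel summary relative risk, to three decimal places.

1.779

RR_MH = Σ(aᵢ·n₀ᵢ/nᵢ) / Σ(cᵢ·n₁ᵢ/nᵢ), with n₁ᵢ = aᵢ+bᵢ (exposed), n₀ᵢ = cᵢ+dᵢ (unexposed), nᵢ = n₁ᵢ+n₀ᵢ.
Stratum 1 (≤ High school): n₁ = 248, n₀ = 160, n = 408; a·n₀/n = 228·160/408 = 89.4118; c·n₁/n = 79·248/408 = 48.0196
Stratum 2 (Some college): n₁ = 114, n₀ = 281, n = 395; a·n₀/n = 90·281/395 = 64.0253; c·n₁/n = 113·114/395 = 32.6127
Stratum 3 (≥ Bachelor's): n₁ = 235, n₀ = 228, n = 463; a·n₀/n = 75·228/463 = 36.9330; c·n₁/n = 52·235/463 = 26.3931
RR_MH = (89.4118 + 64.0253 + 36.9330) / (48.0196 + 32.6127 + 26.3931) = 190.3701 / 107.0254 = 1.77874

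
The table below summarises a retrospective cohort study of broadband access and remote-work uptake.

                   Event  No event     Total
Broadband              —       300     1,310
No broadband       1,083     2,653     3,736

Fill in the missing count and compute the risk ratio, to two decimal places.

2.66

The missing cell is in the exposed row: 1310 − 300 = 1010.
So a = 1010, b = 300, c = 1083, d = 2653.
RR = [a/(a+b)] / [c/(c+d)] = (1010/1310) / (1083/3736) = 0.77099/0.28988 = 2.65967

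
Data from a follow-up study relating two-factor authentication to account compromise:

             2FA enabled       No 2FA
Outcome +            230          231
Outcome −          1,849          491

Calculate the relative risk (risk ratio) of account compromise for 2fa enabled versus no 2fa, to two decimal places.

Reading the table with exposure as columns: a = 230 (2FA enabled, case), b = 1849 (2FA enabled, non-case), c = 231 (No 2FA, case), d = 491.
Risk in exposed = 230/2079 = 0.11063; risk in unexposed = 231/722 = 0.31994.
RR = 0.11063 / 0.31994 = 0.34578
The risk is 65% lower among the exposed than among the unexposed.

0.35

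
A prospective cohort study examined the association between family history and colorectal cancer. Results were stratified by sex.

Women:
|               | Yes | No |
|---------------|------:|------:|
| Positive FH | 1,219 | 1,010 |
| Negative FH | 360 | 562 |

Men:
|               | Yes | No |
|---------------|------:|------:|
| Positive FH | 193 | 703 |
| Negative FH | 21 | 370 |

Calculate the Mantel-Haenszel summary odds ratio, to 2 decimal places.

OR_MH = Σ(aᵢdᵢ/nᵢ) / Σ(bᵢcᵢ/nᵢ), where nᵢ is the stratum total.
Stratum 1 (Women): n = 3151; a·d/n = 1219·562/3151 = 217.4161; b·c/n = 1010·360/3151 = 115.3919
Stratum 2 (Men): n = 1287; a·d/n = 193·370/1287 = 55.4856; b·c/n = 703·21/1287 = 11.4709
OR_MH = (217.4161 + 55.4856) / (115.3919 + 11.4709) = 272.9017 / 126.8628 = 2.15116

2.15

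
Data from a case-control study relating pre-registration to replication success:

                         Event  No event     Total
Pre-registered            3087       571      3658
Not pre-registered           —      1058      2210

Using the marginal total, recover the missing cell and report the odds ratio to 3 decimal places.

4.965

The missing cell is in the unexposed row: 2210 − 1058 = 1152.
So a = 3087, b = 571, c = 1152, d = 1058.
OR = (a·d)/(b·c) = (3087 × 1058) / (571 × 1152) = 3266046 / 657792 = 4.96517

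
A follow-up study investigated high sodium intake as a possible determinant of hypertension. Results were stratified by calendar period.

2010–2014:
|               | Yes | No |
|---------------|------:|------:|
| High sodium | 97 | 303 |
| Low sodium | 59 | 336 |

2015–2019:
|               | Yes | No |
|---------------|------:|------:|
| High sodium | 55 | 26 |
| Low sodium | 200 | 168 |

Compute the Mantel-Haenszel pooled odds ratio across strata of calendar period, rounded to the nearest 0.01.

OR_MH = Σ(aᵢdᵢ/nᵢ) / Σ(bᵢcᵢ/nᵢ), where nᵢ is the stratum total.
Stratum 1 (2010–2014): n = 795; a·d/n = 97·336/795 = 40.9962; b·c/n = 303·59/795 = 22.4868
Stratum 2 (2015–2019): n = 449; a·d/n = 55·168/449 = 20.5791; b·c/n = 26·200/449 = 11.5813
OR_MH = (40.9962 + 20.5791) / (22.4868 + 11.5813) = 61.5753 / 34.0681 = 1.80742

1.81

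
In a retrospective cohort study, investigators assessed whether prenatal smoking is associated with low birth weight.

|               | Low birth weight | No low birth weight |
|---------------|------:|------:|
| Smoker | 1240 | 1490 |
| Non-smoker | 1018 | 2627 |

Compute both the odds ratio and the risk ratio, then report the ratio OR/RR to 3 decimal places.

Cells: a = 1240, b = 1490, c = 1018, d = 2627.
OR = (1240·2627)/(1490·1018) = 3257480/1516820 = 2.14757
Risk in exposed = 1240/2730 = 0.45421; risk in unexposed = 1018/3645 = 0.27929; RR = 1.62633
OR/RR = 2.14757 / 1.62633 = 1.32050
The outcome is not rare, so the OR lies further from 1 than the RR.

1.321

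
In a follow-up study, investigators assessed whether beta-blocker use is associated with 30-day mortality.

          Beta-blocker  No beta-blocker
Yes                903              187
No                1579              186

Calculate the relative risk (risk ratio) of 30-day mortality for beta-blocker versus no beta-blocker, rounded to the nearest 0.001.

Reading the table with exposure as columns: a = 903 (Beta-blocker, case), b = 1579 (Beta-blocker, non-case), c = 187 (No beta-blocker, case), d = 186.
Risk in exposed = 903/2482 = 0.36382; risk in unexposed = 187/373 = 0.50134.
RR = 0.36382 / 0.50134 = 0.72569
The risk is 27% lower among the exposed than among the unexposed.

0.726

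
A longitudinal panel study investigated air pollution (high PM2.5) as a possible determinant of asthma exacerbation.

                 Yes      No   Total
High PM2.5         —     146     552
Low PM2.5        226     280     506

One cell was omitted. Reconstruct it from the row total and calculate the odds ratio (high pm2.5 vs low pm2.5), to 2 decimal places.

3.45

The missing cell is in the exposed row: 552 − 146 = 406.
So a = 406, b = 146, c = 226, d = 280.
OR = (a·d)/(b·c) = (406 × 280) / (146 × 226) = 113680 / 32996 = 3.44527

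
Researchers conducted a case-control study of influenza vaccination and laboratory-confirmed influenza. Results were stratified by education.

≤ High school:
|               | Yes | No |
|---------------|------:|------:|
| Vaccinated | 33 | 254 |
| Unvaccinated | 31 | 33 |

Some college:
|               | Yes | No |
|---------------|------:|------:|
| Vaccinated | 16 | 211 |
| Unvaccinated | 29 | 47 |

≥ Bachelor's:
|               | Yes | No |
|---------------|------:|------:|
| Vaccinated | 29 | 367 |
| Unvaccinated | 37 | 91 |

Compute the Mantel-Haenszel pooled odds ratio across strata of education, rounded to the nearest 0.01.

0.15

OR_MH = Σ(aᵢdᵢ/nᵢ) / Σ(bᵢcᵢ/nᵢ), where nᵢ is the stratum total.
Stratum 1 (≤ High school): n = 351; a·d/n = 33·33/351 = 3.1026; b·c/n = 254·31/351 = 22.4330
Stratum 2 (Some college): n = 303; a·d/n = 16·47/303 = 2.4818; b·c/n = 211·29/303 = 20.1947
Stratum 3 (≥ Bachelor's): n = 524; a·d/n = 29·91/524 = 5.0363; b·c/n = 367·37/524 = 25.9141
OR_MH = (3.1026 + 2.4818 + 5.0363) / (22.4330 + 20.1947 + 25.9141) = 10.6207 / 68.5419 = 0.15495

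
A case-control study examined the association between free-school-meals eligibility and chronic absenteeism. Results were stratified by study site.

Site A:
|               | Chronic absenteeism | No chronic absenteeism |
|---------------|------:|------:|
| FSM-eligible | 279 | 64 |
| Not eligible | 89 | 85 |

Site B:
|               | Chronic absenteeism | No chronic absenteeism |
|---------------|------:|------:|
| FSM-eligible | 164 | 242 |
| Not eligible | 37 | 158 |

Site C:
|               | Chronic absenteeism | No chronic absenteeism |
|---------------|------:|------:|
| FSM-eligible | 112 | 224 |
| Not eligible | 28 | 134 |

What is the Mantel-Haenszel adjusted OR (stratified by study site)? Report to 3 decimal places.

3.093

OR_MH = Σ(aᵢdᵢ/nᵢ) / Σ(bᵢcᵢ/nᵢ), where nᵢ is the stratum total.
Stratum 1 (Site A): n = 517; a·d/n = 279·85/517 = 45.8704; b·c/n = 64·89/517 = 11.0174
Stratum 2 (Site B): n = 601; a·d/n = 164·158/601 = 43.1148; b·c/n = 242·37/601 = 14.8985
Stratum 3 (Site C): n = 498; a·d/n = 112·134/498 = 30.1365; b·c/n = 224·28/498 = 12.5944
OR_MH = (45.8704 + 43.1148 + 30.1365) / (11.0174 + 14.8985 + 12.5944) = 119.1218 / 38.5103 = 3.09325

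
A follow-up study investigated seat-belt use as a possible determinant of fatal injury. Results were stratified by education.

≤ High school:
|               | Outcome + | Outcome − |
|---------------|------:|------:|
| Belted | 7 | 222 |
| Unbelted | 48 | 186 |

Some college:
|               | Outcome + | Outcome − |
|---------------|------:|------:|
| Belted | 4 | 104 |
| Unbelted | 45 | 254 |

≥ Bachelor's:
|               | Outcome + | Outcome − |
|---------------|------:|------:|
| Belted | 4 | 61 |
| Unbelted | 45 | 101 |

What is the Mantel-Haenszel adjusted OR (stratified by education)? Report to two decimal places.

0.15

OR_MH = Σ(aᵢdᵢ/nᵢ) / Σ(bᵢcᵢ/nᵢ), where nᵢ is the stratum total.
Stratum 1 (≤ High school): n = 463; a·d/n = 7·186/463 = 2.8121; b·c/n = 222·48/463 = 23.0151
Stratum 2 (Some college): n = 407; a·d/n = 4·254/407 = 2.4963; b·c/n = 104·45/407 = 11.4988
Stratum 3 (≥ Bachelor's): n = 211; a·d/n = 4·101/211 = 1.9147; b·c/n = 61·45/211 = 13.0095
OR_MH = (2.8121 + 2.4963 + 1.9147) / (23.0151 + 11.4988 + 13.0095) = 7.2231 / 47.5234 = 0.15199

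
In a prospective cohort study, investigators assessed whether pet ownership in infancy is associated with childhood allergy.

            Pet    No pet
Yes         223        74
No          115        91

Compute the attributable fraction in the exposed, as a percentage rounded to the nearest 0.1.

Reading the table with exposure as columns: a = 223 (Pet, case), b = 115 (Pet, non-case), c = 74 (No pet, case), d = 91.
Risk in exposed = 223/338 = 0.65976; risk in unexposed = 74/165 = 0.44848.
RR = 0.65976/0.44848 = 1.47109
AR% = (RR − 1)/RR × 100 = (1.47109 − 1)/1.47109 × 100 = 32.0234%

32.0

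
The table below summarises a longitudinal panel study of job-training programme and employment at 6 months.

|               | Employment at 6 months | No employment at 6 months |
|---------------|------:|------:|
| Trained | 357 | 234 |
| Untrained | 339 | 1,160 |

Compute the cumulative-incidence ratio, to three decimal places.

Cells: a = 357, b = 234, c = 339, d = 1160.
Risk in exposed = 357/591 = 0.60406; risk in unexposed = 339/1499 = 0.22615.
RR = 0.60406 / 0.22615 = 2.67105
The risk among the exposed is 2.67 times that among the unexposed.

2.671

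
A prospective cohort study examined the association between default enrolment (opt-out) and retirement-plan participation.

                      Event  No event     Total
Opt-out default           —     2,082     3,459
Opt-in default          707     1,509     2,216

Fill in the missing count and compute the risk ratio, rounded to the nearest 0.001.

The missing cell is in the exposed row: 3459 − 2082 = 1377.
So a = 1377, b = 2082, c = 707, d = 1509.
RR = [a/(a+b)] / [c/(c+d)] = (1377/3459) / (707/2216) = 0.39809/0.31904 = 1.24777

1.248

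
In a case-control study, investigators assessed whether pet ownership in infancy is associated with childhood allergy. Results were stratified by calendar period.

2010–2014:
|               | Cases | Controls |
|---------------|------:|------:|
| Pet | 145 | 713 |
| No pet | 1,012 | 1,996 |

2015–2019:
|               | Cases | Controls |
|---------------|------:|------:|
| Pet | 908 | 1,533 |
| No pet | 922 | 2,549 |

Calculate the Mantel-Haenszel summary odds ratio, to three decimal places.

1.095

OR_MH = Σ(aᵢdᵢ/nᵢ) / Σ(bᵢcᵢ/nᵢ), where nᵢ is the stratum total.
Stratum 1 (2010–2014): n = 3866; a·d/n = 145·1996/3866 = 74.8629; b·c/n = 713·1012/3866 = 186.6415
Stratum 2 (2015–2019): n = 5912; a·d/n = 908·2549/5912 = 391.4905; b·c/n = 1533·922/5912 = 239.0775
OR_MH = (74.8629 + 391.4905) / (186.6415 + 239.0775) = 466.3534 / 425.7190 = 1.09545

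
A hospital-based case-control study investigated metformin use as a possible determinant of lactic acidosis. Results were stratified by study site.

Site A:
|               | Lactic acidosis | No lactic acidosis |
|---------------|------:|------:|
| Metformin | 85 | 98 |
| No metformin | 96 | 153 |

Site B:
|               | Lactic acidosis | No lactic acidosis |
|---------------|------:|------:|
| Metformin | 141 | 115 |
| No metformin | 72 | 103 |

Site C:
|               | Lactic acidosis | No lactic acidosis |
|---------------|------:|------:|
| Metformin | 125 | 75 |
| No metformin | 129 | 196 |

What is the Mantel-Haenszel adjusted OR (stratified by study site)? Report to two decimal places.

1.86

OR_MH = Σ(aᵢdᵢ/nᵢ) / Σ(bᵢcᵢ/nᵢ), where nᵢ is the stratum total.
Stratum 1 (Site A): n = 432; a·d/n = 85·153/432 = 30.1042; b·c/n = 98·96/432 = 21.7778
Stratum 2 (Site B): n = 431; a·d/n = 141·103/431 = 33.6961; b·c/n = 115·72/431 = 19.2111
Stratum 3 (Site C): n = 525; a·d/n = 125·196/525 = 46.6667; b·c/n = 75·129/525 = 18.4286
OR_MH = (30.1042 + 33.6961 + 46.6667) / (21.7778 + 19.2111 + 18.4286) = 110.4669 / 59.4175 = 1.85916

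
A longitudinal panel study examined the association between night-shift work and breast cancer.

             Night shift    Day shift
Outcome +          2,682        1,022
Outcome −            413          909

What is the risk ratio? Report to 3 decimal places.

Reading the table with exposure as columns: a = 2682 (Night shift, case), b = 413 (Night shift, non-case), c = 1022 (Day shift, case), d = 909.
Risk in exposed = 2682/3095 = 0.86656; risk in unexposed = 1022/1931 = 0.52926.
RR = 0.86656 / 0.52926 = 1.63730
The risk among the exposed is 1.64 times that among the unexposed.

1.637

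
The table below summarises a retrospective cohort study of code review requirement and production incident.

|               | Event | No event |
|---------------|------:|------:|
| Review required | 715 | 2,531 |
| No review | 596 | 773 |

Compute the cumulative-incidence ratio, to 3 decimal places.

Cells: a = 715, b = 2531, c = 596, d = 773.
Risk in exposed = 715/3246 = 0.22027; risk in unexposed = 596/1369 = 0.43535.
RR = 0.22027 / 0.43535 = 0.50596
The risk is 49% lower among the exposed than among the unexposed.

0.506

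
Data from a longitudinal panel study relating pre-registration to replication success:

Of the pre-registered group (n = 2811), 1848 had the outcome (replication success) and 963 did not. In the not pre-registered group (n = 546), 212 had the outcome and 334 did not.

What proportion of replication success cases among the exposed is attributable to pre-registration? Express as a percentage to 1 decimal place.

40.9

From the description: a = 1848, b = 963, c = 212, d = 334.
Risk in exposed = 1848/2811 = 0.65742; risk in unexposed = 212/546 = 0.38828.
RR = 0.65742/0.38828 = 1.69316
AR% = (RR − 1)/RR × 100 = (1.69316 − 1)/1.69316 × 100 = 40.9388%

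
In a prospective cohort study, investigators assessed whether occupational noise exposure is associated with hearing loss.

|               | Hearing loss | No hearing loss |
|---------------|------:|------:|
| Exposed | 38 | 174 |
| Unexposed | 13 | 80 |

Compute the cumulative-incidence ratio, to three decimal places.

Cells: a = 38, b = 174, c = 13, d = 80.
Risk in exposed = 38/212 = 0.17925; risk in unexposed = 13/93 = 0.13978.
RR = 0.17925 / 0.13978 = 1.28229
The risk among the exposed is 1.28 times that among the unexposed.

1.282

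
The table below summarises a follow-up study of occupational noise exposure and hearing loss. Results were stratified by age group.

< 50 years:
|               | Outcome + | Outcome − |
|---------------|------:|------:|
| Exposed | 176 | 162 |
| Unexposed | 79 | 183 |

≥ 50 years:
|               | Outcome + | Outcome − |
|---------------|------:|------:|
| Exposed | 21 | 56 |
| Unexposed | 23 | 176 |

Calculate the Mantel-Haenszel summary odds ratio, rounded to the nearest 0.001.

2.580

OR_MH = Σ(aᵢdᵢ/nᵢ) / Σ(bᵢcᵢ/nᵢ), where nᵢ is the stratum total.
Stratum 1 (< 50 years): n = 600; a·d/n = 176·183/600 = 53.6800; b·c/n = 162·79/600 = 21.3300
Stratum 2 (≥ 50 years): n = 276; a·d/n = 21·176/276 = 13.3913; b·c/n = 56·23/276 = 4.6667
OR_MH = (53.6800 + 13.3913) / (21.3300 + 4.6667) = 67.0713 / 25.9967 = 2.58000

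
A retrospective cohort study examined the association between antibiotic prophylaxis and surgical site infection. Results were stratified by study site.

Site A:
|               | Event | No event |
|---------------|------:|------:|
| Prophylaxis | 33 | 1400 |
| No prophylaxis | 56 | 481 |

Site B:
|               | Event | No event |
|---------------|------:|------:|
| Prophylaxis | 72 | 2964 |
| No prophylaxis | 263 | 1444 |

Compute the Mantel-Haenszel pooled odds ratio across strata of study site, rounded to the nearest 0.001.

0.147

OR_MH = Σ(aᵢdᵢ/nᵢ) / Σ(bᵢcᵢ/nᵢ), where nᵢ is the stratum total.
Stratum 1 (Site A): n = 1970; a·d/n = 33·481/1970 = 8.0574; b·c/n = 1400·56/1970 = 39.7970
Stratum 2 (Site B): n = 4743; a·d/n = 72·1444/4743 = 21.9203; b·c/n = 2964·263/4743 = 164.3542
OR_MH = (8.0574 + 21.9203) / (39.7970 + 164.3542) = 29.9777 / 204.1512 = 0.14684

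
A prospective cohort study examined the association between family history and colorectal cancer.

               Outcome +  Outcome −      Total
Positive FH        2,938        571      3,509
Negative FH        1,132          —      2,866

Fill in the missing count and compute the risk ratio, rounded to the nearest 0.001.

2.120

The missing cell is in the unexposed row: 2866 − 1132 = 1734.
So a = 2938, b = 571, c = 1132, d = 1734.
RR = [a/(a+b)] / [c/(c+d)] = (2938/3509) / (1132/2866) = 0.83728/0.39498 = 2.11982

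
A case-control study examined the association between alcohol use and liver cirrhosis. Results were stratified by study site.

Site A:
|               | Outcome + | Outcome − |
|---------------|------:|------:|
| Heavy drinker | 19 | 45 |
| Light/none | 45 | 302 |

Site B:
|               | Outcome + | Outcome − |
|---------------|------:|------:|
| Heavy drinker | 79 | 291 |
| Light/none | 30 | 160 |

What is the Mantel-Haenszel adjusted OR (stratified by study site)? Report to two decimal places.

OR_MH = Σ(aᵢdᵢ/nᵢ) / Σ(bᵢcᵢ/nᵢ), where nᵢ is the stratum total.
Stratum 1 (Site A): n = 411; a·d/n = 19·302/411 = 13.9611; b·c/n = 45·45/411 = 4.9270
Stratum 2 (Site B): n = 560; a·d/n = 79·160/560 = 22.5714; b·c/n = 291·30/560 = 15.5893
OR_MH = (13.9611 + 22.5714) / (4.9270 + 15.5893) = 36.5325 / 20.5163 = 1.78066

1.78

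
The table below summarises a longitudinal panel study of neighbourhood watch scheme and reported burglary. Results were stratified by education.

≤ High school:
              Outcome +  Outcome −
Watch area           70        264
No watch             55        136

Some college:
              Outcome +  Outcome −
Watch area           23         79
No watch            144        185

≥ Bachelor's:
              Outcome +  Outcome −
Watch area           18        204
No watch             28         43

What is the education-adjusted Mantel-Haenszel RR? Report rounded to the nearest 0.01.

RR_MH = Σ(aᵢ·n₀ᵢ/nᵢ) / Σ(cᵢ·n₁ᵢ/nᵢ), with n₁ᵢ = aᵢ+bᵢ (exposed), n₀ᵢ = cᵢ+dᵢ (unexposed), nᵢ = n₁ᵢ+n₀ᵢ.
Stratum 1 (≤ High school): n₁ = 334, n₀ = 191, n = 525; a·n₀/n = 70·191/525 = 25.4667; c·n₁/n = 55·334/525 = 34.9905
Stratum 2 (Some college): n₁ = 102, n₀ = 329, n = 431; a·n₀/n = 23·329/431 = 17.5568; c·n₁/n = 144·102/431 = 34.0789
Stratum 3 (≥ Bachelor's): n₁ = 222, n₀ = 71, n = 293; a·n₀/n = 18·71/293 = 4.3618; c·n₁/n = 28·222/293 = 21.2150
RR_MH = (25.4667 + 17.5568 + 4.3618) / (34.9905 + 34.0789 + 21.2150) = 47.3853 / 90.2844 = 0.52484

0.52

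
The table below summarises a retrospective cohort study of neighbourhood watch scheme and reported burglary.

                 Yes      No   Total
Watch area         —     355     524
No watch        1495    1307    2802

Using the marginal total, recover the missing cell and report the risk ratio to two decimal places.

0.60

The missing cell is in the exposed row: 524 − 355 = 169.
So a = 169, b = 355, c = 1495, d = 1307.
RR = [a/(a+b)] / [c/(c+d)] = (169/524) / (1495/2802) = 0.32252/0.53355 = 0.60448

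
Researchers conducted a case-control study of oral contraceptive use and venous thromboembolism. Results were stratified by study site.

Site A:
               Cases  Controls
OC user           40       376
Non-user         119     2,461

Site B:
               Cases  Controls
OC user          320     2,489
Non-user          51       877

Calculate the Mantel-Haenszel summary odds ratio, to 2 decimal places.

OR_MH = Σ(aᵢdᵢ/nᵢ) / Σ(bᵢcᵢ/nᵢ), where nᵢ is the stratum total.
Stratum 1 (Site A): n = 2996; a·d/n = 40·2461/2996 = 32.8571; b·c/n = 376·119/2996 = 14.9346
Stratum 2 (Site B): n = 3737; a·d/n = 320·877/3737 = 75.0977; b·c/n = 2489·51/3737 = 33.9682
OR_MH = (32.8571 + 75.0977) / (14.9346 + 33.9682) = 107.9548 / 48.9027 = 2.20754

2.21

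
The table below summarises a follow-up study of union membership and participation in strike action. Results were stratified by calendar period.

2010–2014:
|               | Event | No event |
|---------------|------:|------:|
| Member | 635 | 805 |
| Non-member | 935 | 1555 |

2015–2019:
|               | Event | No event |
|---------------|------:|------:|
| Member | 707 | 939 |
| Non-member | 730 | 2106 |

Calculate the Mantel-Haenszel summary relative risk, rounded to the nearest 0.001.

RR_MH = Σ(aᵢ·n₀ᵢ/nᵢ) / Σ(cᵢ·n₁ᵢ/nᵢ), with n₁ᵢ = aᵢ+bᵢ (exposed), n₀ᵢ = cᵢ+dᵢ (unexposed), nᵢ = n₁ᵢ+n₀ᵢ.
Stratum 1 (2010–2014): n₁ = 1440, n₀ = 2490, n = 3930; a·n₀/n = 635·2490/3930 = 402.3282; c·n₁/n = 935·1440/3930 = 342.5954
Stratum 2 (2015–2019): n₁ = 1646, n₀ = 2836, n = 4482; a·n₀/n = 707·2836/4482 = 447.3565; c·n₁/n = 730·1646/4482 = 268.0901
RR_MH = (402.3282 + 447.3565) / (342.5954 + 268.0901) = 849.6848 / 610.6856 = 1.39136

1.391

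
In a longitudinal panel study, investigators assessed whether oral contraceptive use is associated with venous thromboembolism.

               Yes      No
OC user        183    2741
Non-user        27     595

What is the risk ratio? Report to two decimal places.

1.44

Cells: a = 183, b = 2741, c = 27, d = 595.
Risk in exposed = 183/2924 = 0.06259; risk in unexposed = 27/622 = 0.04341.
RR = 0.06259 / 0.04341 = 1.44178
The risk among the exposed is 1.44 times that among the unexposed.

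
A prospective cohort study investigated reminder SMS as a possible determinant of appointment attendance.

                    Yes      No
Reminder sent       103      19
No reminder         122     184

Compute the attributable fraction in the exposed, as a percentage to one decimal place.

Cells: a = 103, b = 19, c = 122, d = 184.
Risk in exposed = 103/122 = 0.84426; risk in unexposed = 122/306 = 0.39869.
RR = 0.84426/0.39869 = 2.11758
AR% = (RR − 1)/RR × 100 = (2.11758 − 1)/2.11758 × 100 = 52.7762%

52.8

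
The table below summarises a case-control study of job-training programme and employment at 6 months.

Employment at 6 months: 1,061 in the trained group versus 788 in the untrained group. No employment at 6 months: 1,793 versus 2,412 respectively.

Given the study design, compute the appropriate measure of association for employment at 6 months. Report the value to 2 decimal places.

From the description: a = 1061, b = 1793, c = 788, d = 2412.
This is a case-control study: participants were sampled on outcome status, so risks in the source population cannot be estimated directly — relative risk is not valid here. The odds ratio is the appropriate measure.
OR = (a·d)/(b·c) = (1061 × 2412) / (1793 × 788) = 2559132 / 1412884 = 1.81128

1.81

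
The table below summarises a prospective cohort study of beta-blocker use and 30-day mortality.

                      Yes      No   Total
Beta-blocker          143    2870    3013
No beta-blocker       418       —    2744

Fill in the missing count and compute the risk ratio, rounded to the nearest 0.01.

0.31

The missing cell is in the unexposed row: 2744 − 418 = 2326.
So a = 143, b = 2870, c = 418, d = 2326.
RR = [a/(a+b)] / [c/(c+d)] = (143/3013) / (418/2744) = 0.04746/0.15233 = 0.31156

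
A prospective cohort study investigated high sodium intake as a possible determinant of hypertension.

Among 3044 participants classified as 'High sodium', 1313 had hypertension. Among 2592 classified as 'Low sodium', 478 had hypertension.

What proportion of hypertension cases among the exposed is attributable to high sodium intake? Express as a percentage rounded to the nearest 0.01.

From the description: a = 1313, b = 1731, c = 478, d = 2114.
Risk in exposed = 1313/3044 = 0.43134; risk in unexposed = 478/2592 = 0.18441.
RR = 0.43134/0.18441 = 2.33898
AR% = (RR − 1)/RR × 100 = (2.33898 − 1)/2.33898 × 100 = 57.2464%

57.25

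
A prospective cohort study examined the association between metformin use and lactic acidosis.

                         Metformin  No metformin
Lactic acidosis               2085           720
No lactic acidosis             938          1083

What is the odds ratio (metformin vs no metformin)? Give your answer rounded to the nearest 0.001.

3.343

Reading the table with exposure as columns: a = 2085 (Metformin, case), b = 938 (Metformin, non-case), c = 720 (No metformin, case), d = 1083.
OR = (a·d)/(b·c) = (2085 × 1083) / (938 × 720) = 2258055 / 675360 = 3.34348
The odds of lactic acidosis are about 3.34 times as high in the metformin group.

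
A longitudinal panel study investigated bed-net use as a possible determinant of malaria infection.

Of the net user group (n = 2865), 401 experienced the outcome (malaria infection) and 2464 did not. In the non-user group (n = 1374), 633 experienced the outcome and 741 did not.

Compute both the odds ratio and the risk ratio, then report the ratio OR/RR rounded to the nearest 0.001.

From the description: a = 401, b = 2464, c = 633, d = 741.
OR = (401·741)/(2464·633) = 297141/1559712 = 0.19051
Risk in exposed = 401/2865 = 0.13997; risk in unexposed = 633/1374 = 0.46070; RR = 0.30381
OR/RR = 0.19051 / 0.30381 = 0.62707
The outcome is not rare, so the OR lies further from 1 than the RR.

0.627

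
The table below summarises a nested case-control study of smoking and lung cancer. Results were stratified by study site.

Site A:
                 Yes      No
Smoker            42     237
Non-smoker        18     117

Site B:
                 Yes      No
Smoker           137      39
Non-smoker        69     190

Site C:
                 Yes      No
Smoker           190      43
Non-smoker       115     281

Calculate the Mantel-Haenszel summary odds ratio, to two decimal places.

OR_MH = Σ(aᵢdᵢ/nᵢ) / Σ(bᵢcᵢ/nᵢ), where nᵢ is the stratum total.
Stratum 1 (Site A): n = 414; a·d/n = 42·117/414 = 11.8696; b·c/n = 237·18/414 = 10.3043
Stratum 2 (Site B): n = 435; a·d/n = 137·190/435 = 59.8391; b·c/n = 39·69/435 = 6.1862
Stratum 3 (Site C): n = 629; a·d/n = 190·281/629 = 84.8808; b·c/n = 43·115/629 = 7.8617
OR_MH = (11.8696 + 59.8391 + 84.8808) / (10.3043 + 6.1862 + 7.8617) = 156.5894 / 24.3522 = 6.43019

6.43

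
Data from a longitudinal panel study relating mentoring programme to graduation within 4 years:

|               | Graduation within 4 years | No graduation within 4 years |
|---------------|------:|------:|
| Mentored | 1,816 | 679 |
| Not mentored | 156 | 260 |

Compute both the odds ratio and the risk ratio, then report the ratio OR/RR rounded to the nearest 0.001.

2.297

Cells: a = 1816, b = 679, c = 156, d = 260.
OR = (1816·260)/(679·156) = 472160/105924 = 4.45754
Risk in exposed = 1816/2495 = 0.72786; risk in unexposed = 156/416 = 0.37500; RR = 1.94095
OR/RR = 4.45754 / 1.94095 = 2.29658
The outcome is not rare, so the OR lies further from 1 than the RR.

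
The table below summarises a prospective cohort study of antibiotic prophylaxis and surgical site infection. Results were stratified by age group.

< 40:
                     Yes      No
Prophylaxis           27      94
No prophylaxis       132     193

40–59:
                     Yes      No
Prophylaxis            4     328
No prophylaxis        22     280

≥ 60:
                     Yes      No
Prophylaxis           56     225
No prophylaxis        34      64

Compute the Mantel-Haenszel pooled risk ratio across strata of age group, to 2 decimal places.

0.50

RR_MH = Σ(aᵢ·n₀ᵢ/nᵢ) / Σ(cᵢ·n₁ᵢ/nᵢ), with n₁ᵢ = aᵢ+bᵢ (exposed), n₀ᵢ = cᵢ+dᵢ (unexposed), nᵢ = n₁ᵢ+n₀ᵢ.
Stratum 1 (< 40): n₁ = 121, n₀ = 325, n = 446; a·n₀/n = 27·325/446 = 19.6749; c·n₁/n = 132·121/446 = 35.8117
Stratum 2 (40–59): n₁ = 332, n₀ = 302, n = 634; a·n₀/n = 4·302/634 = 1.9054; c·n₁/n = 22·332/634 = 11.5205
Stratum 3 (≥ 60): n₁ = 281, n₀ = 98, n = 379; a·n₀/n = 56·98/379 = 14.4802; c·n₁/n = 34·281/379 = 25.2084
RR_MH = (19.6749 + 1.9054 + 14.4802) / (35.8117 + 11.5205 + 25.2084) = 36.0605 / 72.5406 = 0.49711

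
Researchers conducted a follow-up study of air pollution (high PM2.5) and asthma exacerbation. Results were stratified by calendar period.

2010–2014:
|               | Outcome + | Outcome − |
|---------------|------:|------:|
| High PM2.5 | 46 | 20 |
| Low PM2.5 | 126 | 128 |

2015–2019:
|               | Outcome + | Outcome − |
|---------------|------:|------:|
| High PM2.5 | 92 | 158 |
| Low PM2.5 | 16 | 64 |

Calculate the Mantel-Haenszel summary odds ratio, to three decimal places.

2.333

OR_MH = Σ(aᵢdᵢ/nᵢ) / Σ(bᵢcᵢ/nᵢ), where nᵢ is the stratum total.
Stratum 1 (2010–2014): n = 320; a·d/n = 46·128/320 = 18.4000; b·c/n = 20·126/320 = 7.8750
Stratum 2 (2015–2019): n = 330; a·d/n = 92·64/330 = 17.8424; b·c/n = 158·16/330 = 7.6606
OR_MH = (18.4000 + 17.8424) / (7.8750 + 7.6606) = 36.2424 / 15.5356 = 2.33286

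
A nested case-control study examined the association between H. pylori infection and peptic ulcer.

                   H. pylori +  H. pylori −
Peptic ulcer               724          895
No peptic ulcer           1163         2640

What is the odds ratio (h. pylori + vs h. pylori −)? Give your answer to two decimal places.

1.84

Reading the table with exposure as columns: a = 724 (H. pylori +, case), b = 1163 (H. pylori +, non-case), c = 895 (H. pylori −, case), d = 2640.
OR = (a·d)/(b·c) = (724 × 2640) / (1163 × 895) = 1911360 / 1040885 = 1.83628
The odds of peptic ulcer are about 1.84 times as high in the h. pylori + group.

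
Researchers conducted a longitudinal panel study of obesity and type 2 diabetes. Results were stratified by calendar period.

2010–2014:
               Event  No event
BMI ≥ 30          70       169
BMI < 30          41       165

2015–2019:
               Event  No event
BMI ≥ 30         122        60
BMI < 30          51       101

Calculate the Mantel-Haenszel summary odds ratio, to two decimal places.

OR_MH = Σ(aᵢdᵢ/nᵢ) / Σ(bᵢcᵢ/nᵢ), where nᵢ is the stratum total.
Stratum 1 (2010–2014): n = 445; a·d/n = 70·165/445 = 25.9551; b·c/n = 169·41/445 = 15.5708
Stratum 2 (2015–2019): n = 334; a·d/n = 122·101/334 = 36.8922; b·c/n = 60·51/334 = 9.1617
OR_MH = (25.9551 + 36.8922) / (15.5708 + 9.1617) = 62.8473 / 24.7325 = 2.54108

2.54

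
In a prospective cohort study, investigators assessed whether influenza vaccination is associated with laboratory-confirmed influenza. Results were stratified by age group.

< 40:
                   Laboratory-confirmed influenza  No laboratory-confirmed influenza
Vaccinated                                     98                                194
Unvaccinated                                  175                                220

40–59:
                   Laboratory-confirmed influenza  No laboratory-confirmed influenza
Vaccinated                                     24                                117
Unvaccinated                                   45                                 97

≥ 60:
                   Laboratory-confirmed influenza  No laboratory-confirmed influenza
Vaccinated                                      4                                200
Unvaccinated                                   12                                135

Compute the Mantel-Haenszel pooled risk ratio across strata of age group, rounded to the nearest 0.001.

0.675

RR_MH = Σ(aᵢ·n₀ᵢ/nᵢ) / Σ(cᵢ·n₁ᵢ/nᵢ), with n₁ᵢ = aᵢ+bᵢ (exposed), n₀ᵢ = cᵢ+dᵢ (unexposed), nᵢ = n₁ᵢ+n₀ᵢ.
Stratum 1 (< 40): n₁ = 292, n₀ = 395, n = 687; a·n₀/n = 98·395/687 = 56.3464; c·n₁/n = 175·292/687 = 74.3814
Stratum 2 (40–59): n₁ = 141, n₀ = 142, n = 283; a·n₀/n = 24·142/283 = 12.0424; c·n₁/n = 45·141/283 = 22.4205
Stratum 3 (≥ 60): n₁ = 204, n₀ = 147, n = 351; a·n₀/n = 4·147/351 = 1.6752; c·n₁/n = 12·204/351 = 6.9744
RR_MH = (56.3464 + 12.0424 + 1.6752) / (74.3814 + 22.4205 + 6.9744) = 70.0641 / 103.7762 = 0.67515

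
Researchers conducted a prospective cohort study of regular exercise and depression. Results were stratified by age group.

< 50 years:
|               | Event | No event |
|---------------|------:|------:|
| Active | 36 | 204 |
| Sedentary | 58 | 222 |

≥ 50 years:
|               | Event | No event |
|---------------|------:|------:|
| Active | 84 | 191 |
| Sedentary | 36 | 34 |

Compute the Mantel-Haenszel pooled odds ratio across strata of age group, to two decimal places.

OR_MH = Σ(aᵢdᵢ/nᵢ) / Σ(bᵢcᵢ/nᵢ), where nᵢ is the stratum total.
Stratum 1 (< 50 years): n = 520; a·d/n = 36·222/520 = 15.3692; b·c/n = 204·58/520 = 22.7538
Stratum 2 (≥ 50 years): n = 345; a·d/n = 84·34/345 = 8.2783; b·c/n = 191·36/345 = 19.9304
OR_MH = (15.3692 + 8.2783) / (22.7538 + 19.9304) = 23.6475 / 42.6843 = 0.55401

0.55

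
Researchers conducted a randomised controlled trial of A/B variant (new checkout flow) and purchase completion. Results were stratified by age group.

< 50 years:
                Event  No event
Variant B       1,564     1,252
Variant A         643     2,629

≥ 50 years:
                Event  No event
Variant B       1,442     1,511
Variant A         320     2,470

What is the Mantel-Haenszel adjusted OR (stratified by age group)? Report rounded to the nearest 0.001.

5.986

OR_MH = Σ(aᵢdᵢ/nᵢ) / Σ(bᵢcᵢ/nᵢ), where nᵢ is the stratum total.
Stratum 1 (< 50 years): n = 6088; a·d/n = 1564·2629/6088 = 675.3870; b·c/n = 1252·643/6088 = 132.2332
Stratum 2 (≥ 50 years): n = 5743; a·d/n = 1442·2470/5743 = 620.1881; b·c/n = 1511·320/5743 = 84.1929
OR_MH = (675.3870 + 620.1881) / (132.2332 + 84.1929) = 1295.5750 / 216.4262 = 5.98622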